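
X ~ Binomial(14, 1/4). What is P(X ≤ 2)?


P(X ≤ 2) = Σ P(X=i) for i=0..2
P(X=0) = 4782969/268435456
P(X=1) = 11160261/134217728
P(X=2) = 48361131/268435456
Sum = 37732311/134217728

P(X ≤ 2) = 37732311/134217728 ≈ 28.11%


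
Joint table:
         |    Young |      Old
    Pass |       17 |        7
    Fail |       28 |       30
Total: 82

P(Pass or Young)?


P(Pass∨Young) = P(Pass) + P(Young) - P(Pass∧Young)
= (24 + 45 - 17)/82 = 52/82 = 26/41

P = 26/41 ≈ 63.41%


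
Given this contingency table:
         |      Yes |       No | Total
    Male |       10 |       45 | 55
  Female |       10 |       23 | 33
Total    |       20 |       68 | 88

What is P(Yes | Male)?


P(Yes | Male) = 10/(10+45) = 10/55 = 2/11

P(Yes|Male) = 2/11 ≈ 18.18%


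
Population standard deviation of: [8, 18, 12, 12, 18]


Mean = 68/5
  (8-68/5)²=784/25
  (18-68/5)²=484/25
  (12-68/5)²=64/25
  (12-68/5)²=64/25
  (18-68/5)²=484/25
Σ(x-μ)² = 376/5
σ² = (376/5)/5 = 376/25

σ = √(376/25) ≈ 3.8781


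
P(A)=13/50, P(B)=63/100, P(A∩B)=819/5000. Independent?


P(A)×P(B) = 819/5000
P(A∩B) = 819/5000
Equal ✓ → Independent

Yes, independent


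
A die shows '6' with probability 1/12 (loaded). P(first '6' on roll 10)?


Geometric: P(X=10) = (1-p)^(k-1)×p = (11/12)^9×1/12 = 2357947691/61917364224

P(X=10) = 2357947691/61917364224 ≈ 3.81%


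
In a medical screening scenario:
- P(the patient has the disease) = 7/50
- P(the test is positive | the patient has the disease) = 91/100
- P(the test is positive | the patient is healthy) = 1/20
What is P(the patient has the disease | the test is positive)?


Using Bayes' theorem:
P(A|B) = P(B|A)·P(A) / P(B)

P(the test is positive) = 91/100 × 7/50 + 1/20 × 43/50
= 637/5000 + 43/1000 = 213/1250

P(the patient has the disease|the test is positive) = (637/5000) / (213/1250) = 637/852

P(the patient has the disease|the test is positive) = 637/852 ≈ 74.77%


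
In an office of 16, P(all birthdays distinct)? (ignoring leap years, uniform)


P(all different) = Π(365-i)/365 for i=0..15
= (365/365)×(364/365)×...×(350/365)
= 0.716396

P ≈ 0.7164 ≈ 71.64%


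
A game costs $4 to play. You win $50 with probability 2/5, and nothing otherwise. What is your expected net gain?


E[gain] = (50-4)×2/5 + (-4)×3/5
= 92/5 - 12/5 = 16

Expected net gain = $16 ≈ $16.00


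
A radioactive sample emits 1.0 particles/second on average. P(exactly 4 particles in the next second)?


Poisson(λ=1.0): P(X=4) = e^(-λ)×λ^k/k!
= e^(-1.0) × 1.0^4 / 4!
≈ 0.3678794412 × 1 / 24 ≈ 0.015328

P(X=4) ≈ 0.015328 ≈ 1.53%


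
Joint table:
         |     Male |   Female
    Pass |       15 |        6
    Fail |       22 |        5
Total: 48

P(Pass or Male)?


P(Pass∨Male) = P(Pass) + P(Male) - P(Pass∧Male)
= (21 + 37 - 15)/48 = 43/48

P = 43/48 ≈ 89.58%


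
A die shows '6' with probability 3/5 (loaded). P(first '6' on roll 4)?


Geometric: P(X=4) = (1-p)^(k-1)×p = (2/5)^3×3/5 = 24/625

P(X=4) = 24/625 ≈ 3.84%


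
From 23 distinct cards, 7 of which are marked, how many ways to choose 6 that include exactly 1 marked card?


Choose 1 of the 7 marked cards and 5 of the other 16 cards:
C(7,1)×C(16,5) = 7×4368 = 30576

30576


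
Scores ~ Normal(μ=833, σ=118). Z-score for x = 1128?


z = (x - μ)/σ = (1128 - 833)/118 = 2.5

z = 2.5


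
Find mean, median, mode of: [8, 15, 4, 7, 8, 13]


Sorted: [4, 7, 8, 8, 13, 15]
Mean = 55/6
Median = 8
Freq: {8: 2, 15: 1, 4: 1, 7: 1, 13: 1}
Mode: [8]

Mean=55/6, Median=8, Mode=8


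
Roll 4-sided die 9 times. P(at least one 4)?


P(no 4)^9 = (3/4)^9 = 19683/262144
P(≥1) = 1 - 19683/262144 = 242461/262144

P = 242461/262144 ≈ 92.49%


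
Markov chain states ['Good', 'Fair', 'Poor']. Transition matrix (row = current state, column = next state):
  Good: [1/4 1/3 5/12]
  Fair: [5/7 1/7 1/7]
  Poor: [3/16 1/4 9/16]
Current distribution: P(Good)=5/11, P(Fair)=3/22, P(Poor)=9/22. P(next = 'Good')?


P(next=Good) = Σᵢ P(now=i)×P(i→Good)
= 5/11×1/4 + 3/22×5/7 + 9/22×3/16
= 5/44 + 15/154 + 27/352 = 709/2464

P = 709/2464 ≈ 0.2877


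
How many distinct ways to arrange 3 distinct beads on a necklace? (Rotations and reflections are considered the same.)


Free circular arrangements: rotations and reflections both identified.
(n-1)!/2 = 2!/2 = 2/2 = 1

1


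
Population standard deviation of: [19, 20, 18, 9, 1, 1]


Mean = 68/6 = 34/3
  (19-34/3)²=529/9
  (20-34/3)²=676/9
  (18-34/3)²=400/9
  (9-34/3)²=49/9
  (1-34/3)²=961/9
  (1-34/3)²=961/9
Σ(x-μ)² = 1192/3
σ² = (1192/3)/6 = 596/9

σ = √(596/9) ≈ 8.1377


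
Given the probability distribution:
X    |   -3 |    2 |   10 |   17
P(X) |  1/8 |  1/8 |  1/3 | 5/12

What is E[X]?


E[X] = Σ x·P(X=x)
= (-3)×(1/8) + (2)×(1/8) + (10)×(1/3) + (17)×(5/12)
= 247/24

E[X] = 247/24


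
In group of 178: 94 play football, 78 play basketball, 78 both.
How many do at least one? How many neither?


|A∪B| = 94+78-78 = 94
Neither = 178-94 = 84

At least one: 94; Neither: 84


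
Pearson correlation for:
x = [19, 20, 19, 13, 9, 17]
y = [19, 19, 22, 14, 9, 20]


n=6, Σx=97, Σy=103, Σxy=1762, Σx²=1661, Σy²=1883
r = (6×1762 - 97×103)/√((6×1661 - 97²)(6×1883 - 103²))
= 581/√(557×689) = 581/√383773 ≈ 581/619.4941 ≈ 0.9379

r ≈ 0.9379


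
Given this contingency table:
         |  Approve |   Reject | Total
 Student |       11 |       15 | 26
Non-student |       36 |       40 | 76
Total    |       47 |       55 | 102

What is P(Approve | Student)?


P(Approve | Student) = 11/(11+15) = 11/26

P(Approve|Student) = 11/26 ≈ 42.31%


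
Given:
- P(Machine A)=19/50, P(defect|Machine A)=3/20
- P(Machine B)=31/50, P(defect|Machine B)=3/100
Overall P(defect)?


P(B) = Σ P(B|Aᵢ)×P(Aᵢ)
  3/20×19/50 = 57/1000
  3/100×31/50 = 93/5000
Sum = 189/2500

P(defect) = 189/2500 ≈ 7.56%


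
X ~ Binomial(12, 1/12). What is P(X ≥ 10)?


P(X ≥ 10) = Σ P(X=i) for i=10..12
P(X=10) = 1331/1486016741376
P(X=11) = 11/743008370688
P(X=12) = 1/8916100448256
Sum = 8119/8916100448256

P(X ≥ 10) = 8119/8916100448256 ≈ 0.00%


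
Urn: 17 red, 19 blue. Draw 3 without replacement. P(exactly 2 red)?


Hypergeometric: C(17,2)×C(19,1)/C(36,3)
= 136×19/7140 = 38/105

P(X=2) = 38/105 ≈ 36.19%


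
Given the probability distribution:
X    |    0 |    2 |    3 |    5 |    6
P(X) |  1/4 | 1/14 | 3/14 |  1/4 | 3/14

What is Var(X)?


E[X] = 93/28
E[X²] = 453/28
Var(X) = E[X²] - (E[X])² = 453/28 - 8649/784 = 4035/784

Var(X) = 4035/784 ≈ 5.1467


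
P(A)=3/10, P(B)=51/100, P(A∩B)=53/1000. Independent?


P(A)×P(B) = 153/1000
P(A∩B) = 53/1000
Not equal → NOT independent

No, not independent


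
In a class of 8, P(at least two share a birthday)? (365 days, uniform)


P(all different) = Π(365-i)/365 for i=0..7
= 0.925665
P(match) = 1 - 0.925665 = 0.074335

P ≈ 0.0743 ≈ 7.43%


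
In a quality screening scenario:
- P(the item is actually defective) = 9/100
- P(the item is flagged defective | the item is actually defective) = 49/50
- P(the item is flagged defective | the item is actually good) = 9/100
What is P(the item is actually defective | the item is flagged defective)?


Using Bayes' theorem:
P(A|B) = P(B|A)·P(A) / P(B)

P(the item is flagged defective) = 49/50 × 9/100 + 9/100 × 91/100
= 441/5000 + 819/10000 = 1701/10000

P(the item is actually defective|the item is flagged defective) = (441/5000) / (1701/10000) = 14/27

P(the item is actually defective|the item is flagged defective) = 14/27 ≈ 51.85%


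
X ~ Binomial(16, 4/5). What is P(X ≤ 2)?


P(X ≤ 2) = Σ P(X=i) for i=0..2
P(X=0) = 1/152587890625
P(X=1) = 64/152587890625
P(X=2) = 384/30517578125
Sum = 397/30517578125

P(X ≤ 2) = 397/30517578125 ≈ 0.00%


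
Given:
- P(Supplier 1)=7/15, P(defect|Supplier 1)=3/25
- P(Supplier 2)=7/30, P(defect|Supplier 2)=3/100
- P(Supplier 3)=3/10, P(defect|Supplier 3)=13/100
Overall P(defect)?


P(B) = Σ P(B|Aᵢ)×P(Aᵢ)
  3/25×7/15 = 7/125
  3/100×7/30 = 7/1000
  13/100×3/10 = 39/1000
Sum = 51/500

P(defect) = 51/500 ≈ 10.20%


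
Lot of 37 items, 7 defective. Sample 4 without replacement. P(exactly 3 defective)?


Hypergeometric: C(7,3)×C(30,1)/C(37,4)
= 35×30/66045 = 10/629

P(X=3) = 10/629 ≈ 1.59%


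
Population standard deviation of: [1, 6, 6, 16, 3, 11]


Mean = 43/6
  (1-43/6)²=1369/36
  (6-43/6)²=49/36
  (6-43/6)²=49/36
  (16-43/6)²=2809/36
  (3-43/6)²=625/36
  (11-43/6)²=529/36
Σ(x-μ)² = 905/6
σ² = (905/6)/6 = 905/36

σ = √(905/36) ≈ 5.0139


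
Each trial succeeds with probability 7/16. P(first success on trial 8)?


Geometric: P(X=8) = (1-p)^(k-1)×p = (9/16)^7×7/16 = 33480783/4294967296

P(X=8) = 33480783/4294967296 ≈ 0.78%


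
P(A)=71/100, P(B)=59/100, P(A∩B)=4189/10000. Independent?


P(A)×P(B) = 4189/10000
P(A∩B) = 4189/10000
Equal ✓ → Independent

Yes, independent


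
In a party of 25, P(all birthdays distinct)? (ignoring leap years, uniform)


P(all different) = Π(365-i)/365 for i=0..24
= (365/365)×(364/365)×...×(341/365)
= 0.431300

P ≈ 0.4313 ≈ 43.13%


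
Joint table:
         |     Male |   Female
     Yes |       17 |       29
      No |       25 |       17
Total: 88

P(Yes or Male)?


P(Yes∨Male) = P(Yes) + P(Male) - P(Yes∧Male)
= (46 + 42 - 17)/88 = 71/88

P = 71/88 ≈ 80.68%


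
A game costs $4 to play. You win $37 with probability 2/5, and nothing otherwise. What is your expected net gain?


E[gain] = (37-4)×2/5 + (-4)×3/5
= 66/5 - 12/5 = 54/5

Expected net gain = $54/5 ≈ $10.80


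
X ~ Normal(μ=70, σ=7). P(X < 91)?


z = (91-70)/7 = 3.0
P(Z < 3.0) = 0.9987

P(X < 91) ≈ 0.9987


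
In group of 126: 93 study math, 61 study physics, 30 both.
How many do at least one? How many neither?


|A∪B| = 93+61-30 = 124
Neither = 126-124 = 2

At least one: 124; Neither: 2


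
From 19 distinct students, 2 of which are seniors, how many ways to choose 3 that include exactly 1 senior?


Choose 1 of the 2 seniors and 2 of the other 17 students:
C(2,1)×C(17,2) = 2×136 = 272

272


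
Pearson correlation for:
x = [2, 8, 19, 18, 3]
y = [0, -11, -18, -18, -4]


n=5, Σx=50, Σy=-51, Σxy=-766, Σx²=762, Σy²=785
r = (5×(-766) - 50×(-51))/√((5×762 - 50²)(5×785 - (-51)²))
= -1280/√(1310×1324) = -1280/√1734440 ≈ -1280/1316.9814 ≈ -0.9719

r ≈ -0.9719


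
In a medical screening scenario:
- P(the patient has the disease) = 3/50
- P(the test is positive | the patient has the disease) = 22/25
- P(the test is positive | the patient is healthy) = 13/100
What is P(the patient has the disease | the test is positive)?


Using Bayes' theorem:
P(A|B) = P(B|A)·P(A) / P(B)

P(the test is positive) = 22/25 × 3/50 + 13/100 × 47/50
= 33/625 + 611/5000 = 7/40

P(the patient has the disease|the test is positive) = (33/625) / (7/40) = 264/875

P(the patient has the disease|the test is positive) = 264/875 ≈ 30.17%


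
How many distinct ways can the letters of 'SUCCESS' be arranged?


Letters: 7, freq: {'S': 3, 'U': 1, 'C': 2, 'E': 1}
7!/(3!×1!×2!×1!) = 5040/12 = 420

420


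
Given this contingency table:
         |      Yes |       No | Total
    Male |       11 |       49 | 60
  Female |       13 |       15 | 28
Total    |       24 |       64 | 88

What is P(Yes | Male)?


P(Yes | Male) = 11/(11+49) = 11/60

P(Yes|Male) = 11/60 ≈ 18.33%


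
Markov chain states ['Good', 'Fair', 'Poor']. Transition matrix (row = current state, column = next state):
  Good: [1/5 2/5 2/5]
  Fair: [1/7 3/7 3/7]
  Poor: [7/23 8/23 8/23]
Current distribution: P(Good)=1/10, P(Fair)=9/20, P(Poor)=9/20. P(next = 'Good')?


P(next=Good) = Σᵢ P(now=i)×P(i→Good)
= 1/10×1/5 + 9/20×1/7 + 9/20×7/23
= 1/50 + 9/140 + 63/460 = 1781/8050

P = 1781/8050 ≈ 0.2212


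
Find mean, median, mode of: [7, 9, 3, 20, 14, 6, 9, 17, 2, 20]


Sorted: [2, 3, 6, 7, 9, 9, 14, 17, 20, 20]
Mean = 107/10
Median = 9
Freq: {7: 1, 9: 2, 3: 1, 20: 2, 14: 1, 6: 1, 17: 1, 2: 1}
Mode: [9, 20]

Mean=107/10, Median=9, Mode=[9, 20]


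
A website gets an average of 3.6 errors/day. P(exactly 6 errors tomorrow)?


Poisson(λ=3.6): P(X=6) = e^(-λ)×λ^k/k!
= e^(-3.6) × 3.6^6 / 6!
≈ 0.02732372245 × 2176.782336 / 720 ≈ 0.082608

P(X=6) ≈ 0.082608 ≈ 8.26%


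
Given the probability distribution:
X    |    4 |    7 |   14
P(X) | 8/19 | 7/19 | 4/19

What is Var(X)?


E[X] = 137/19
E[X²] = 1255/19
Var(X) = E[X²] - (E[X])² = 1255/19 - 18769/361 = 5076/361

Var(X) = 5076/361 ≈ 14.0609


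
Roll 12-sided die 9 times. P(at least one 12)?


P(no 12)^9 = (11/12)^9 = 2357947691/5159780352
P(≥1) = 1 - 2357947691/5159780352 = 2801832661/5159780352

P = 2801832661/5159780352 ≈ 54.30%


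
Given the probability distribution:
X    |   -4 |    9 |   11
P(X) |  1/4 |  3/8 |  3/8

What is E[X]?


E[X] = Σ x·P(X=x)
= (-4)×(1/4) + (9)×(3/8) + (11)×(3/8)
= 13/2

E[X] = 13/2


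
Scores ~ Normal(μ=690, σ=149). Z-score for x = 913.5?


z = (x - μ)/σ = (913.5 - 690)/149 = 1.5

z = 1.5


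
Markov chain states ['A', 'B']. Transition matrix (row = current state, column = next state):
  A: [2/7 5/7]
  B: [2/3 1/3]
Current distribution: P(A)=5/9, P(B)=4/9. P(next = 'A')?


P(next=A) = Σᵢ P(now=i)×P(i→A)
= 5/9×2/7 + 4/9×2/3
= 10/63 + 8/27 = 86/189

P = 86/189 ≈ 0.4550


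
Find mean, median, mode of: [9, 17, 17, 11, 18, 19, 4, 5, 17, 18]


Sorted: [4, 5, 9, 11, 17, 17, 17, 18, 18, 19]
Mean = 135/10 = 27/2
Median = 17
Freq: {9: 1, 17: 3, 11: 1, 18: 2, 19: 1, 4: 1, 5: 1}
Mode: [17]

Mean=27/2, Median=17, Mode=17


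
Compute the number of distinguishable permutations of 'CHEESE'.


Letters: 6, freq: {'C': 1, 'H': 1, 'E': 3, 'S': 1}
6!/(1!×1!×3!×1!) = 720/6 = 120

120


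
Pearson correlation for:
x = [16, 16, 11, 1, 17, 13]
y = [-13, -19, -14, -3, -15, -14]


n=6, Σx=74, Σy=-78, Σxy=-1106, Σx²=1092, Σy²=1156
r = (6×(-1106) - 74×(-78))/√((6×1092 - 74²)(6×1156 - (-78)²))
= -864/√(1076×852) = -864/√916752 ≈ -864/957.4717 ≈ -0.9024

r ≈ -0.9024


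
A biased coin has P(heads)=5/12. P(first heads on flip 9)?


Geometric: P(X=9) = (1-p)^(k-1)×p = (7/12)^8×5/12 = 28824005/5159780352

P(X=9) = 28824005/5159780352 ≈ 0.56%


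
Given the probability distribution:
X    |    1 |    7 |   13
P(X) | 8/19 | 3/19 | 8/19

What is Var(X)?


E[X] = 7
E[X²] = 1507/19
Var(X) = E[X²] - (E[X])² = 1507/19 - 49 = 576/19

Var(X) = 576/19 ≈ 30.3158


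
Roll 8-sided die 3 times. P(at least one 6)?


P(no 6)^3 = (7/8)^3 = 343/512
P(≥1) = 1 - 343/512 = 169/512

P = 169/512 ≈ 33.01%


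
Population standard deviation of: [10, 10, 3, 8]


Mean = 31/4
  (10-31/4)²=81/16
  (10-31/4)²=81/16
  (3-31/4)²=361/16
  (8-31/4)²=1/16
Σ(x-μ)² = 131/4
σ² = (131/4)/4 = 131/16

σ = √(131/16) ≈ 2.8614


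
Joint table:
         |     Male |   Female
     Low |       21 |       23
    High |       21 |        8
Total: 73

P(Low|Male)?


P(Low|Male) = 21/(21+21) = 21/42 = 1/2

P = 1/2 ≈ 50.00%


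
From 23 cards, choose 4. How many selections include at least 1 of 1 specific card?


Complement: C(23,4) - C(22,4) = 8855 - 7315 = 1540

1540


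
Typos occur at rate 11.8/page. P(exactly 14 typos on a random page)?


Poisson(λ=11.8): P(X=14) = e^(-λ)×λ^k/k!
= e^(-11.8) × 11.8^14 / 14!
≈ 7.504557915e-06 × 1.01472439712e+15 / 87178291200 ≈ 0.087350

P(X=14) ≈ 0.087350 ≈ 8.74%


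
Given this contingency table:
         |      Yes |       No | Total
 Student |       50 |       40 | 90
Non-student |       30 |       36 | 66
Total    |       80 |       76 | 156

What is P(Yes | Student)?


P(Yes | Student) = 50/(50+40) = 50/90 = 5/9

P(Yes|Student) = 5/9 ≈ 55.56%


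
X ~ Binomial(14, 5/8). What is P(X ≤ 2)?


P(X ≤ 2) = Σ P(X=i) for i=0..2
P(X=0) = 4782969/4398046511104
P(X=1) = 55801305/2199023255552
P(X=2) = 1209028275/4398046511104
Sum = 662706927/2199023255552

P(X ≤ 2) = 662706927/2199023255552 ≈ 0.03%


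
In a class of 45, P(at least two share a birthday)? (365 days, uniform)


P(all different) = Π(365-i)/365 for i=0..44
= 0.059024
P(match) = 1 - 0.059024 = 0.940976

P ≈ 0.9410 ≈ 94.10%


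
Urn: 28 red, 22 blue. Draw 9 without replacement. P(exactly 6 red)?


Hypergeometric: C(28,6)×C(22,3)/C(50,9)
= 376740×1540/2505433700 = 468/2021

P(X=6) = 468/2021 ≈ 23.16%


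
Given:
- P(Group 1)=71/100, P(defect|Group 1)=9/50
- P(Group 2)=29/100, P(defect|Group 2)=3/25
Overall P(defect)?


P(B) = Σ P(B|Aᵢ)×P(Aᵢ)
  9/50×71/100 = 639/5000
  3/25×29/100 = 87/2500
Sum = 813/5000

P(defect) = 813/5000 ≈ 16.26%


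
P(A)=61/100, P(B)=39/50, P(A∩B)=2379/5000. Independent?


P(A)×P(B) = 2379/5000
P(A∩B) = 2379/5000
Equal ✓ → Independent

Yes, independent


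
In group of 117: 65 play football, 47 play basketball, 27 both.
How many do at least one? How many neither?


|A∪B| = 65+47-27 = 85
Neither = 117-85 = 32

At least one: 85; Neither: 32


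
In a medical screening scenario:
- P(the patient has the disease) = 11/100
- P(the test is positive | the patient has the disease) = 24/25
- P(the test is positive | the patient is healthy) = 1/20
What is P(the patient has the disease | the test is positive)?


Using Bayes' theorem:
P(A|B) = P(B|A)·P(A) / P(B)

P(the test is positive) = 24/25 × 11/100 + 1/20 × 89/100
= 66/625 + 89/2000 = 1501/10000

P(the patient has the disease|the test is positive) = (66/625) / (1501/10000) = 1056/1501

P(the patient has the disease|the test is positive) = 1056/1501 ≈ 70.35%


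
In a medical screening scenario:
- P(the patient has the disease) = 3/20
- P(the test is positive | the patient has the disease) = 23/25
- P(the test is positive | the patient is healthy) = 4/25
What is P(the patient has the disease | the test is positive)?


Using Bayes' theorem:
P(A|B) = P(B|A)·P(A) / P(B)

P(the test is positive) = 23/25 × 3/20 + 4/25 × 17/20
= 69/500 + 17/125 = 137/500

P(the patient has the disease|the test is positive) = (69/500) / (137/500) = 69/137

P(the patient has the disease|the test is positive) = 69/137 ≈ 50.36%


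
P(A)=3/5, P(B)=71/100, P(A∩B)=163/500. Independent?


P(A)×P(B) = 213/500
P(A∩B) = 163/500
Not equal → NOT independent

No, not independent


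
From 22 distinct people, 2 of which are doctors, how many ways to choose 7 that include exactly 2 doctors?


Choose 2 of the 2 doctors and 5 of the other 20 people:
C(2,2)×C(20,5) = 1×15504 = 15504

15504


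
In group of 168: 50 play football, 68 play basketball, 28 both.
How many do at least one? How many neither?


|A∪B| = 50+68-28 = 90
Neither = 168-90 = 78

At least one: 90; Neither: 78


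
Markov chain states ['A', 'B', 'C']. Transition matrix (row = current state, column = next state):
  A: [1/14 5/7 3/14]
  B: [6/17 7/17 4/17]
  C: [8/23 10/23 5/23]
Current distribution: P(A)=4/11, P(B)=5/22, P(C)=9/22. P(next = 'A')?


P(next=A) = Σᵢ P(now=i)×P(i→A)
= 4/11×1/14 + 5/22×6/17 + 9/22×8/23
= 2/77 + 15/187 + 36/253 = 7481/30107

P = 7481/30107 ≈ 0.2485


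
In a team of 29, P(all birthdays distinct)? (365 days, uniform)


P(all different) = Π(365-i)/365 for i=0..28
= (365/365)×(364/365)×...×(337/365)
= 0.319031

P ≈ 0.3190 ≈ 31.90%


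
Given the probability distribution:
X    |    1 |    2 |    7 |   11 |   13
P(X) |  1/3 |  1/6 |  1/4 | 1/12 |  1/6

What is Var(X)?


E[X] = 11/2
E[X²] = 103/2
Var(X) = E[X²] - (E[X])² = 103/2 - 121/4 = 85/4

Var(X) = 85/4 ≈ 21.2500


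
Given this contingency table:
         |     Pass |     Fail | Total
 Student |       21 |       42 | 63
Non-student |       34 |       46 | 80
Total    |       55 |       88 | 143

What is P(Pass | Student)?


P(Pass | Student) = 21/(21+42) = 21/63 = 1/3

P(Pass|Student) = 1/3 ≈ 33.33%


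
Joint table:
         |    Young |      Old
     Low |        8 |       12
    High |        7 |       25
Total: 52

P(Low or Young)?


P(Low∨Young) = P(Low) + P(Young) - P(Low∧Young)
= (20 + 15 - 8)/52 = 27/52

P = 27/52 ≈ 51.92%


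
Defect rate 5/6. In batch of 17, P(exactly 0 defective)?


Binomial: P(X=0) = C(17,0)×p^0×(1-p)^17
= 1 × 1 × 1/16926659444736 = 1/16926659444736

P(X=0) = 1/16926659444736 ≈ 0.00%


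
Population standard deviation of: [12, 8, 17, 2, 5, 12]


Mean = 56/6 = 28/3
  (12-28/3)²=64/9
  (8-28/3)²=16/9
  (17-28/3)²=529/9
  (2-28/3)²=484/9
  (5-28/3)²=169/9
  (12-28/3)²=64/9
Σ(x-μ)² = 442/3
σ² = (442/3)/6 = 221/9

σ = √(221/9) ≈ 4.9554


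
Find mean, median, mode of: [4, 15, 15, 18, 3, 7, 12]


Sorted: [3, 4, 7, 12, 15, 15, 18]
Mean = 74/7
Median = 12
Freq: {4: 1, 15: 2, 18: 1, 3: 1, 7: 1, 12: 1}
Mode: [15]

Mean=74/7, Median=12, Mode=15


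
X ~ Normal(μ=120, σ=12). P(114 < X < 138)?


z₁=(114-120)/12=-0.5, z₂=(138-120)/12=1.5
P = Φ(1.5) - Φ(-0.5) = 0.933193 - 0.308538 = 0.624655 ≈ 0.6247

P(114 < X < 138) ≈ 0.6247


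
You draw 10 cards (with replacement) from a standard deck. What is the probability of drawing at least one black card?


P(not a black card) = 26/52 = 1/2
P(none in 10 draws) = (1/2)^10 = 1/1024
P(≥1 black card) = 1 - 1/1024 = 1023/1024

P = 1023/1024 ≈ 99.90%


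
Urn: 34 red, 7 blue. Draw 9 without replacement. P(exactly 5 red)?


Hypergeometric: C(34,5)×C(7,4)/C(41,9)
= 278256×35/350343565 = 10416/374699

P(X=5) = 10416/374699 ≈ 2.78%


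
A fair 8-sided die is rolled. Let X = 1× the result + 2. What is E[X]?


E[die] = (1+8)/2 = 9/2
E[X] = 1×9/2 + 2 = 13/2

E[X] = 13/2


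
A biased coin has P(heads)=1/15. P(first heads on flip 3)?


Geometric: P(X=3) = (1-p)^(k-1)×p = (14/15)^2×1/15 = 196/3375

P(X=3) = 196/3375 ≈ 5.81%


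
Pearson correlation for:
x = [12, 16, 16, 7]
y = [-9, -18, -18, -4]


n=4, Σx=51, Σy=-49, Σxy=-712, Σx²=705, Σy²=745
r = (4×(-712) - 51×(-49))/√((4×705 - 51²)(4×745 - (-49)²))
= -349/√(219×579) = -349/√126801 ≈ -349/356.0913 ≈ -0.9801

r ≈ -0.9801


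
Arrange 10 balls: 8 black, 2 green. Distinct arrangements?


10!/(8!×2!) = 45

45


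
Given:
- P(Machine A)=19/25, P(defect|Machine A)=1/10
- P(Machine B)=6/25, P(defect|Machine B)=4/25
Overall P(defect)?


P(B) = Σ P(B|Aᵢ)×P(Aᵢ)
  1/10×19/25 = 19/250
  4/25×6/25 = 24/625
Sum = 143/1250

P(defect) = 143/1250 ≈ 11.44%


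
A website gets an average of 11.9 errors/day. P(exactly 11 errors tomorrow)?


Poisson(λ=11.9): P(X=11) = e^(-λ)×λ^k/k!
= e^(-11.9) × 11.9^11 / 11!
≈ 6.790404807e-06 × 677667371024 / 39916800 ≈ 0.115281

P(X=11) ≈ 0.115281 ≈ 11.53%


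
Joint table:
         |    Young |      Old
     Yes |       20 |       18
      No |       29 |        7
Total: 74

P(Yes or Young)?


P(Yes∨Young) = P(Yes) + P(Young) - P(Yes∧Young)
= (38 + 49 - 20)/74 = 67/74

P = 67/74 ≈ 90.54%


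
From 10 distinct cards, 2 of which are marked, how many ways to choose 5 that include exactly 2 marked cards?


Choose 2 of the 2 marked cards and 3 of the other 8 cards:
C(2,2)×C(8,3) = 1×56 = 56

56


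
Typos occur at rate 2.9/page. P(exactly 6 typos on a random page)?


Poisson(λ=2.9): P(X=6) = e^(-λ)×λ^k/k!
= e^(-2.9) × 2.9^6 / 6!
≈ 0.05502322006 × 594.823321 / 720 ≈ 0.045457

P(X=6) ≈ 0.045457 ≈ 4.55%


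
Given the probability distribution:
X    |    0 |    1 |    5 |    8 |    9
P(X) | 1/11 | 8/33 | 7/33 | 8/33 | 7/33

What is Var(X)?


E[X] = 170/33
E[X²] = 1262/33
Var(X) = E[X²] - (E[X])² = 1262/33 - 28900/1089 = 12746/1089

Var(X) = 12746/1089 ≈ 11.7043


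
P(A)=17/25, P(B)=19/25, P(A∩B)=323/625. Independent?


P(A)×P(B) = 323/625
P(A∩B) = 323/625
Equal ✓ → Independent

Yes, independent


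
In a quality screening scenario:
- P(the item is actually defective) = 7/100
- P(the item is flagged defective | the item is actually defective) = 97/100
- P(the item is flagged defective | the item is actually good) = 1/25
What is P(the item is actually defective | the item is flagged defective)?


Using Bayes' theorem:
P(A|B) = P(B|A)·P(A) / P(B)

P(the item is flagged defective) = 97/100 × 7/100 + 1/25 × 93/100
= 679/10000 + 93/2500 = 1051/10000

P(the item is actually defective|the item is flagged defective) = (679/10000) / (1051/10000) = 679/1051

P(the item is actually defective|the item is flagged defective) = 679/1051 ≈ 64.61%


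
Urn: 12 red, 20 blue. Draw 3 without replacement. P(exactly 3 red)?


Hypergeometric: C(12,3)×C(20,0)/C(32,3)
= 220×1/4960 = 11/248

P(X=3) = 11/248 ≈ 4.44%


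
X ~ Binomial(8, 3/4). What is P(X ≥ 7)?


P(X ≥ 7) = Σ P(X=i) for i=7..8
P(X=7) = 2187/8192
P(X=8) = 6561/65536
Sum = 24057/65536

P(X ≥ 7) = 24057/65536 ≈ 36.71%


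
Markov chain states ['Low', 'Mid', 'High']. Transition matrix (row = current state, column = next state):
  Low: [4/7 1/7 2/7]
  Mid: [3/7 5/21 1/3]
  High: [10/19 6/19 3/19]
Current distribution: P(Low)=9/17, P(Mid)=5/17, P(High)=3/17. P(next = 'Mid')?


P(next=Mid) = Σᵢ P(now=i)×P(i→Mid)
= 9/17×1/7 + 5/17×5/21 + 3/17×6/19
= 9/119 + 25/357 + 18/323 = 1366/6783

P = 1366/6783 ≈ 0.2014


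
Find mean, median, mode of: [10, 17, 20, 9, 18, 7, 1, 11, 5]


Sorted: [1, 5, 7, 9, 10, 11, 17, 18, 20]
Mean = 98/9
Median = 10
Freq: {10: 1, 17: 1, 20: 1, 9: 1, 18: 1, 7: 1, 1: 1, 11: 1, 5: 1}
Mode: No mode

Mean=98/9, Median=10, Mode=No mode


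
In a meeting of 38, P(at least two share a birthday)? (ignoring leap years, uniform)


P(all different) = Π(365-i)/365 for i=0..37
= 0.135932
P(match) = 1 - 0.135932 = 0.864068

P ≈ 0.8641 ≈ 86.41%


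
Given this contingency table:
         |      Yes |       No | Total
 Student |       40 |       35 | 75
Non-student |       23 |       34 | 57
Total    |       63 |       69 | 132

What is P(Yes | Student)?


P(Yes | Student) = 40/(40+35) = 40/75 = 8/15

P(Yes|Student) = 8/15 ≈ 53.33%


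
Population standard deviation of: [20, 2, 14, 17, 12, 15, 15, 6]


Mean = 101/8
  (20-101/8)²=3481/64
  (2-101/8)²=7225/64
  (14-101/8)²=121/64
  (17-101/8)²=1225/64
  (12-101/8)²=25/64
  (15-101/8)²=361/64
  (15-101/8)²=361/64
  (6-101/8)²=2809/64
Σ(x-μ)² = 1951/8
σ² = (1951/8)/8 = 1951/64

σ = √(1951/64) ≈ 5.5213


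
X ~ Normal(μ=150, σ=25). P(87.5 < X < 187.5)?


z₁=(87.5-150)/25=-2.5, z₂=(187.5-150)/25=1.5
P = Φ(1.5) - Φ(-2.5) = 0.933193 - 0.006210 = 0.926983 ≈ 0.9270

P(87.5 < X < 187.5) ≈ 0.9270


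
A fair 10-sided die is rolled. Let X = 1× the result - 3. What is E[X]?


E[die] = (1+10)/2 = 11/2
E[X] = 1×11/2 - 3 = 5/2

E[X] = 5/2


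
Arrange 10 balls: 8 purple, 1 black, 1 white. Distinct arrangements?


10!/(8!×1!×1!) = 90

90


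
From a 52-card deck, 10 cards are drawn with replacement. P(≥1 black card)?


P(not a black card) = 26/52 = 1/2
P(none in 10 draws) = (1/2)^10 = 1/1024
P(≥1 black card) = 1 - 1/1024 = 1023/1024

P = 1023/1024 ≈ 99.90%


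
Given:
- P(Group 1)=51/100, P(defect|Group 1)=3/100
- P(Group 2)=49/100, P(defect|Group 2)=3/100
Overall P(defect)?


P(B) = Σ P(B|Aᵢ)×P(Aᵢ)
  3/100×51/100 = 153/10000
  3/100×49/100 = 147/10000
Sum = 3/100

P(defect) = 3/100 ≈ 3.00%


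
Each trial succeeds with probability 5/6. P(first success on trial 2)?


Geometric: P(X=2) = (1-p)^(k-1)×p = (1/6)^1×5/6 = 5/36

P(X=2) = 5/36 ≈ 13.89%


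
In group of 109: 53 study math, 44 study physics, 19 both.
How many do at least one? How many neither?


|A∪B| = 53+44-19 = 78
Neither = 109-78 = 31

At least one: 78; Neither: 31


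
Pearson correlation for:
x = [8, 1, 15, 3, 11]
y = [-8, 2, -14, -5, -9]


n=5, Σx=38, Σy=-34, Σxy=-386, Σx²=420, Σy²=370
r = (5×(-386) - 38×(-34))/√((5×420 - 38²)(5×370 - (-34)²))
= -638/√(656×694) = -638/√455264 ≈ -638/674.7325 ≈ -0.9456

r ≈ -0.9456


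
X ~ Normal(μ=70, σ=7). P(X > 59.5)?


z = (59.5-70)/7 = -1.5
P(X > 59.5) = 1 - P(Z ≤ -1.5) = 1 - 0.0668 = 0.9332

P(X > 59.5) ≈ 0.9332


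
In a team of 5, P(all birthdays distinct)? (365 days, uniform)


P(all different) = Π(365-i)/365 for i=0..4
= (365/365)×(364/365)×...×(361/365)
= 0.972864

P ≈ 0.9729 ≈ 97.29%


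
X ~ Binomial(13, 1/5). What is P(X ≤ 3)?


P(X ≤ 3) = Σ P(X=i) for i=0..3
P(X=0) = 67108864/1220703125
P(X=1) = 218103808/1220703125
P(X=2) = 327155712/1220703125
P(X=3) = 299892736/1220703125
Sum = 182452224/244140625

P(X ≤ 3) = 182452224/244140625 ≈ 74.73%


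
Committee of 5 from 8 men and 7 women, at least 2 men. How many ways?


Count by #men:
  2M,3W: C(8,2)×C(7,3)=980
  3M,2W: C(8,3)×C(7,2)=1176
  4M,1W: C(8,4)×C(7,1)=490
  5M,0W: C(8,5)×C(7,0)=56
Total = 2702

2702


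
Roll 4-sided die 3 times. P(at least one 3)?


P(no 3)^3 = (3/4)^3 = 27/64
P(≥1) = 1 - 27/64 = 37/64

P = 37/64 ≈ 57.81%


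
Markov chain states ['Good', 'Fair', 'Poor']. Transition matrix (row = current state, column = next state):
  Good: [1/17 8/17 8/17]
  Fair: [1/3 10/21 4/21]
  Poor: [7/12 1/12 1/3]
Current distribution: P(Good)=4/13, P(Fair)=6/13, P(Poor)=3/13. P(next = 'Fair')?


P(next=Fair) = Σᵢ P(now=i)×P(i→Fair)
= 4/13×8/17 + 6/13×10/21 + 3/13×1/12
= 32/221 + 20/91 + 1/52 = 2375/6188

P = 2375/6188 ≈ 0.3838


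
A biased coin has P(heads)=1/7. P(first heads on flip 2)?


Geometric: P(X=2) = (1-p)^(k-1)×p = (6/7)^1×1/7 = 6/49

P(X=2) = 6/49 ≈ 12.24%


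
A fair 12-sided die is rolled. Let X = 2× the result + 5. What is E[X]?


E[die] = (1+12)/2 = 13/2
E[X] = 2×13/2 + 5 = 18

E[X] = 18


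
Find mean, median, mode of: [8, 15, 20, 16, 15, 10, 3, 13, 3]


Sorted: [3, 3, 8, 10, 13, 15, 15, 16, 20]
Mean = 103/9
Median = 13
Freq: {8: 1, 15: 2, 20: 1, 16: 1, 10: 1, 3: 2, 13: 1}
Mode: [3, 15]

Mean=103/9, Median=13, Mode=[3, 15]


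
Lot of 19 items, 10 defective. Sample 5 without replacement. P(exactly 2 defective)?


Hypergeometric: C(10,2)×C(9,3)/C(19,5)
= 45×84/11628 = 105/323

P(X=2) = 105/323 ≈ 32.51%


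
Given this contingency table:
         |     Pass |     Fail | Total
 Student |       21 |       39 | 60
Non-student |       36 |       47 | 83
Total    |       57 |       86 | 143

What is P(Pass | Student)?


P(Pass | Student) = 21/(21+39) = 21/60 = 7/20

P(Pass|Student) = 7/20 ≈ 35.00%


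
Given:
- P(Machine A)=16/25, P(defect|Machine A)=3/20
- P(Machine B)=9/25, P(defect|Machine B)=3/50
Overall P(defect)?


P(B) = Σ P(B|Aᵢ)×P(Aᵢ)
  3/20×16/25 = 12/125
  3/50×9/25 = 27/1250
Sum = 147/1250

P(defect) = 147/1250 ≈ 11.76%


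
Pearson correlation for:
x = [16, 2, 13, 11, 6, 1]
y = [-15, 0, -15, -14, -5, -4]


n=6, Σx=49, Σy=-53, Σxy=-623, Σx²=587, Σy²=687
r = (6×(-623) - 49×(-53))/√((6×587 - 49²)(6×687 - (-53)²))
= -1141/√(1121×1313) = -1141/√1471873 ≈ -1141/1213.2077 ≈ -0.9405

r ≈ -0.9405


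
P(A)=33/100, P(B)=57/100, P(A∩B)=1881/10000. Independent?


P(A)×P(B) = 1881/10000
P(A∩B) = 1881/10000
Equal ✓ → Independent

Yes, independent


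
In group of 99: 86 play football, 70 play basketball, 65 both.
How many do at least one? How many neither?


|A∪B| = 86+70-65 = 91
Neither = 99-91 = 8

At least one: 91; Neither: 8


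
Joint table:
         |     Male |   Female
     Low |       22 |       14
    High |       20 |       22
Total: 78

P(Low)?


P(Low) = (22+14)/78 = 36/78 = 6/13

P(Low) = 6/13 ≈ 46.15%


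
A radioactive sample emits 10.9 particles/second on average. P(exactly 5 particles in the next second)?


Poisson(λ=10.9): P(X=5) = e^(-λ)×λ^k/k!
= e^(-10.9) × 10.9^5 / 5!
≈ 1.8458234e-05 × 153862.39549 / 120 ≈ 0.023667

P(X=5) ≈ 0.023667 ≈ 2.37%


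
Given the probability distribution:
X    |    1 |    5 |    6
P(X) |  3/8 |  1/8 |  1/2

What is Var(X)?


E[X] = 4
E[X²] = 43/2
Var(X) = E[X²] - (E[X])² = 43/2 - 16 = 11/2

Var(X) = 11/2 ≈ 5.5000


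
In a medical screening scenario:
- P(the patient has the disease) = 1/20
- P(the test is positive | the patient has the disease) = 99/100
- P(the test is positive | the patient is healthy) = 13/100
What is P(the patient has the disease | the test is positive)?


Using Bayes' theorem:
P(A|B) = P(B|A)·P(A) / P(B)

P(the test is positive) = 99/100 × 1/20 + 13/100 × 19/20
= 99/2000 + 247/2000 = 173/1000

P(the patient has the disease|the test is positive) = (99/2000) / (173/1000) = 99/346

P(the patient has the disease|the test is positive) = 99/346 ≈ 28.61%


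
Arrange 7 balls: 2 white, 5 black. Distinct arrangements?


7!/(2!×5!) = 21

21


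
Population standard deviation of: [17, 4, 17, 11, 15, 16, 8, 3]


Mean = 91/8
  (17-91/8)²=2025/64
  (4-91/8)²=3481/64
  (17-91/8)²=2025/64
  (11-91/8)²=9/64
  (15-91/8)²=841/64
  (16-91/8)²=1369/64
  (8-91/8)²=729/64
  (3-91/8)²=4489/64
Σ(x-μ)² = 1871/8
σ² = (1871/8)/8 = 1871/64

σ = √(1871/64) ≈ 5.4069


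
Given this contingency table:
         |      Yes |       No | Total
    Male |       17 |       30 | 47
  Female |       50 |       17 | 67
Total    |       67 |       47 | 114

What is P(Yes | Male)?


P(Yes | Male) = 17/(17+30) = 17/47

P(Yes|Male) = 17/47 ≈ 36.17%


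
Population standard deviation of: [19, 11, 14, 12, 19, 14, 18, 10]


Mean = 117/8
  (19-117/8)²=1225/64
  (11-117/8)²=841/64
  (14-117/8)²=25/64
  (12-117/8)²=441/64
  (19-117/8)²=1225/64
  (14-117/8)²=25/64
  (18-117/8)²=729/64
  (10-117/8)²=1369/64
Σ(x-μ)² = 735/8
σ² = (735/8)/8 = 735/64

σ = √(735/64) ≈ 3.3889


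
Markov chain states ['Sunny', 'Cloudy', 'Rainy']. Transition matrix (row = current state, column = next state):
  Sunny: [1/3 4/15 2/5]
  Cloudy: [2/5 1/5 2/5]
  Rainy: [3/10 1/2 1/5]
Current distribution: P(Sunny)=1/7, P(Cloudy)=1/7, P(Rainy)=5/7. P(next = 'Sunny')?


P(next=Sunny) = Σᵢ P(now=i)×P(i→Sunny)
= 1/7×1/3 + 1/7×2/5 + 5/7×3/10
= 1/21 + 2/35 + 3/14 = 67/210

P = 67/210 ≈ 0.3190


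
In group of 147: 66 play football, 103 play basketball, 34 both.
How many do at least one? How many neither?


|A∪B| = 66+103-34 = 135
Neither = 147-135 = 12

At least one: 135; Neither: 12


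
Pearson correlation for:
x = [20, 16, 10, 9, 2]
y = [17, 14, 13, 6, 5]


n=5, Σx=57, Σy=55, Σxy=758, Σx²=841, Σy²=715
r = (5×758 - 57×55)/√((5×841 - 57²)(5×715 - 55²))
= 655/√(956×550) = 655/√525800 ≈ 655/725.1207 ≈ 0.9033

r ≈ 0.9033


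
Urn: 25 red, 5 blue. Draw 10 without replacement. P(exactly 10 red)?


Hypergeometric: C(25,10)×C(5,0)/C(30,10)
= 3268760×1/30045015 = 2584/23751

P(X=10) = 2584/23751 ≈ 10.88%


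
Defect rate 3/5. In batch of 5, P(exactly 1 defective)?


Binomial: P(X=1) = C(5,1)×p^1×(1-p)^4
= 5 × 3/5 × 16/625 = 48/625

P(X=1) = 48/625 ≈ 7.68%


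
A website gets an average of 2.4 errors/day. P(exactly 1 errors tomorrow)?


Poisson(λ=2.4): P(X=1) = e^(-λ)×λ^k/k!
= e^(-2.4) × 2.4^1 / 1!
≈ 0.09071795329 × 2.4 / 1 ≈ 0.217723

P(X=1) ≈ 0.217723 ≈ 21.77%


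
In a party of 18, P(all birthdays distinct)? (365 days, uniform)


P(all different) = Π(365-i)/365 for i=0..17
= (365/365)×(364/365)×...×(348/365)
= 0.653089

P ≈ 0.6531 ≈ 65.31%


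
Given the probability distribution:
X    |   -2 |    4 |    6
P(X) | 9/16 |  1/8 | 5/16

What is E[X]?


E[X] = Σ x·P(X=x)
= (-2)×(9/16) + (4)×(1/8) + (6)×(5/16)
= 5/4

E[X] = 5/4


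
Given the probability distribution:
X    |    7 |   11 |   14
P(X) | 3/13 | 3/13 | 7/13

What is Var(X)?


E[X] = 152/13
E[X²] = 1882/13
Var(X) = E[X²] - (E[X])² = 1882/13 - 23104/169 = 1362/169

Var(X) = 1362/169 ≈ 8.0592


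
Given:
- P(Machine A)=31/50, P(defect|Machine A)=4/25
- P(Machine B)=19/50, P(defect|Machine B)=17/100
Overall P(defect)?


P(B) = Σ P(B|Aᵢ)×P(Aᵢ)
  4/25×31/50 = 62/625
  17/100×19/50 = 323/5000
Sum = 819/5000

P(defect) = 819/5000 ≈ 16.38%


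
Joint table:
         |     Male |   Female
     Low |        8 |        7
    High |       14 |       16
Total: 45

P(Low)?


P(Low) = (8+7)/45 = 15/45 = 1/3

P(Low) = 1/3 ≈ 33.33%


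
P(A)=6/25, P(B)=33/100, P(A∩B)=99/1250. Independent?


P(A)×P(B) = 99/1250
P(A∩B) = 99/1250
Equal ✓ → Independent

Yes, independent


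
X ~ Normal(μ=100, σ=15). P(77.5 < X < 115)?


z₁=(77.5-100)/15=-1.5, z₂=(115-100)/15=1.0
P = Φ(1.0) - Φ(-1.5) = 0.841345 - 0.066807 = 0.774538 ≈ 0.7745

P(77.5 < X < 115) ≈ 0.7745


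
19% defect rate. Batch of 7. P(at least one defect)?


P(all good) = (81/100)^7 = 22876792454961/100000000000000
P(≥1 defect) = 77123207545039/100000000000000

P = 77123207545039/100000000000000 ≈ 77.12%


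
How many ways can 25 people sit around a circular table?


Circular arrangements of 25 distinct objects: fix one position to break rotational symmetry.
(n-1)! = 24! = 620448401733239439360000

620448401733239439360000


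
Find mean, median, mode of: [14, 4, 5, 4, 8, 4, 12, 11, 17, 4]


Sorted: [4, 4, 4, 4, 5, 8, 11, 12, 14, 17]
Mean = 83/10
Median = 13/2
Freq: {14: 1, 4: 4, 5: 1, 8: 1, 12: 1, 11: 1, 17: 1}
Mode: [4]

Mean=83/10, Median=13/2, Mode=4


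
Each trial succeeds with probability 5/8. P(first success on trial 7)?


Geometric: P(X=7) = (1-p)^(k-1)×p = (3/8)^6×5/8 = 3645/2097152

P(X=7) = 3645/2097152 ≈ 0.17%


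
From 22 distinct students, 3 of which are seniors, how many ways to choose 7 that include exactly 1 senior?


Choose 1 of the 3 seniors and 6 of the other 19 students:
C(3,1)×C(19,6) = 3×27132 = 81396

81396


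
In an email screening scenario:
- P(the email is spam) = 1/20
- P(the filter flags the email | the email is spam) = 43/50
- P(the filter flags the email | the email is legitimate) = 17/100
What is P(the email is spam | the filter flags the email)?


Using Bayes' theorem:
P(A|B) = P(B|A)·P(A) / P(B)

P(the filter flags the email) = 43/50 × 1/20 + 17/100 × 19/20
= 43/1000 + 323/2000 = 409/2000

P(the email is spam|the filter flags the email) = (43/1000) / (409/2000) = 86/409

P(the email is spam|the filter flags the email) = 86/409 ≈ 21.03%


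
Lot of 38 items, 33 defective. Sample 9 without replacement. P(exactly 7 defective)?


Hypergeometric: C(33,7)×C(5,2)/C(38,9)
= 4272048×10/163011640 = 3132/11951

P(X=7) = 3132/11951 ≈ 26.21%


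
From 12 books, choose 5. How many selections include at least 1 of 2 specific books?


Complement: C(12,5) - C(10,5) = 792 - 252 = 540

540


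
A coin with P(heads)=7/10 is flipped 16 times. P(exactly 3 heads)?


Binomial: P(X=3) = C(16,3)×p^3×(1-p)^13
= 560 × 343/1000 × 1594323/10000000000000 = 3827969523/125000000000000

P(X=3) = 3827969523/125000000000000 ≈ 0.00%


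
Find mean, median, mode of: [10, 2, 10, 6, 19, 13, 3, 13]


Sorted: [2, 3, 6, 10, 10, 13, 13, 19]
Mean = 76/8 = 19/2
Median = 10
Freq: {10: 2, 2: 1, 6: 1, 19: 1, 13: 2, 3: 1}
Mode: [10, 13]

Mean=19/2, Median=10, Mode=[10, 13]


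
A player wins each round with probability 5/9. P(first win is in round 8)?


Geometric: P(X=8) = (1-p)^(k-1)×p = (4/9)^7×5/9 = 81920/43046721

P(X=8) = 81920/43046721 ≈ 0.19%


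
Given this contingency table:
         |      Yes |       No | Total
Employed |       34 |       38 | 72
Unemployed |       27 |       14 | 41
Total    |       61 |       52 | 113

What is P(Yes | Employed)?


P(Yes | Employed) = 34/(34+38) = 34/72 = 17/36

P(Yes|Employed) = 17/36 ≈ 47.22%


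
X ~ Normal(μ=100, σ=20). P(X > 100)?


z = (100-100)/20 = 0.0
P(X > 100) = 1 - P(Z ≤ 0.0) = 1 - 0.5000 = 0.5000

P(X > 100) ≈ 0.5000
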